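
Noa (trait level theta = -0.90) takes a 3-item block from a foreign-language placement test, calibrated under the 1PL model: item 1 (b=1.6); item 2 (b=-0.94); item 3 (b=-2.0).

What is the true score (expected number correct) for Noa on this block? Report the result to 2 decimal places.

P(theta) = 1 / (1 + exp(−(theta − b)))
P_1 = 1/(1+e^{2.5000}) = 0.0759
P_2 = 1/(1+e^{-0.0400}) = 0.5100
P_3 = 1/(1+e^{-1.1000}) = 0.7503
E[score] = 0.0759 + 0.5100 + 0.7503 = 1.3361

1.34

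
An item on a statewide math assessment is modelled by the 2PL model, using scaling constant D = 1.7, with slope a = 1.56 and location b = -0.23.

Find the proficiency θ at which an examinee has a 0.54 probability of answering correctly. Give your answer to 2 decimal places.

P(θ) = 1 / (1 + exp(−D·a(θ − b)))
logit = ln(0.5400/0.4600) = 0.1603
θ = b + logit/(1.7·a) = -0.23 + 0.1603/2.6520 = -0.1695

-0.17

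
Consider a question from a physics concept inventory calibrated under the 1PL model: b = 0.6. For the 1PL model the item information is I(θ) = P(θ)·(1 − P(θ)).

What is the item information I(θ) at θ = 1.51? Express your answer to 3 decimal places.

0.205

P = 1/(1+e^{-0.9100}) = 0.7130
P(1−P) = 0.7130 × 0.2870 = 0.2046
I = P(1−P) = 0.20463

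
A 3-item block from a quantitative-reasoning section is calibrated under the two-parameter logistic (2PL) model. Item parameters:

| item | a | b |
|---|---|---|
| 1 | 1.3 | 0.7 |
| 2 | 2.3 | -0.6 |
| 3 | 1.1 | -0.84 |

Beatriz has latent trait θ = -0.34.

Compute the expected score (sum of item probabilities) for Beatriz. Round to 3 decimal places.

P(θ) = 1 / (1 + exp(−a(θ − b)))
P_1 = 1/(1+e^{1.3520}) = 0.2055
P_2 = 1/(1+e^{-0.5980}) = 0.6452
P_3 = 1/(1+e^{-0.5500}) = 0.6341
E[score] = 0.2055 + 0.6452 + 0.6341 = 1.4849

1.485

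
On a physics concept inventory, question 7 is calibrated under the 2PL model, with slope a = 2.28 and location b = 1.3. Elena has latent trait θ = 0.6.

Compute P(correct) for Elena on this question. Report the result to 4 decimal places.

P(θ) = 1 / (1 + exp(−a(θ − b)))
Exponent: 2.28 × (0.6 − 1.3) = -1.5960
1/(1 + e^{1.5960}) = 0.1685

0.1685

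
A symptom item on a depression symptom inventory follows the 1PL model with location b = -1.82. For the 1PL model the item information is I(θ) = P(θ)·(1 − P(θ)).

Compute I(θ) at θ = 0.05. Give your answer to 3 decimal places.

0.116

P = 1/(1+e^{-1.8700}) = 0.8665
P(1−P) = 0.8665 × 0.1335 = 0.1157
I = P(1−P) = 0.11571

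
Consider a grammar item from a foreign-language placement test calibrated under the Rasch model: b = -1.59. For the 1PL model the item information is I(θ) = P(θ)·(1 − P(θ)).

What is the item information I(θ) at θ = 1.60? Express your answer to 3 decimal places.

P = 1/(1+e^{-3.1900}) = 0.9605
P(1−P) = 0.9605 × 0.0395 = 0.0380
I = P(1−P) = 0.03798

0.038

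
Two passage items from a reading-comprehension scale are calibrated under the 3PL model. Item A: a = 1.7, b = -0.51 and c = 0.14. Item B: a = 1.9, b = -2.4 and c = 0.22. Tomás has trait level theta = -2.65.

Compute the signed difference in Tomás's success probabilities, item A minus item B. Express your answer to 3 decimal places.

P(theta) = c + (1 − c) · 1 / (1 + exp(−a(theta − b)))
P_A = 0.1620
P_B = 0.5191
P_A − P_B = -0.3570

-0.357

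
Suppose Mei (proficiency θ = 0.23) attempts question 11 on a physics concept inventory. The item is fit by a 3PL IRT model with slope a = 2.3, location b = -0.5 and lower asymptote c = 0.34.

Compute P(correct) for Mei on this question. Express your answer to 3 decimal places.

0.896

P(θ) = c + (1 − c) · 1 / (1 + exp(−a(θ − b)))
Exponent: 2.3 × (0.23 − (-0.5)) = 1.6790
1/(1 + e^{-1.6790}) = 0.8428
P = 0.34 + 0.66 × 0.8428 = 0.8962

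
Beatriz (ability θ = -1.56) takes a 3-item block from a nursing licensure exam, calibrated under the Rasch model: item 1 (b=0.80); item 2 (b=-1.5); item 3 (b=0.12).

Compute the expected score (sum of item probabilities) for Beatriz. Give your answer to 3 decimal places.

0.728

P(θ) = 1 / (1 + exp(−(θ − b)))
P_1 = 1/(1+e^{2.3600}) = 0.0863
P_2 = 1/(1+e^{0.0600}) = 0.4850
P_3 = 1/(1+e^{1.6800}) = 0.1571
E[score] = 0.0863 + 0.4850 + 0.1571 = 0.7284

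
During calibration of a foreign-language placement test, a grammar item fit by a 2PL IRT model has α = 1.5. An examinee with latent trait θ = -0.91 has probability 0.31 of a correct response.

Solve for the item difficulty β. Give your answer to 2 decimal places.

P(θ) = 1 / (1 + exp(−α(θ − β)))
logit(0.31) = ln(0.31/0.69) = -0.8001
β = θ − logit/(α) = -0.91 − (-0.8001)/1.5000 = -0.3766

-0.38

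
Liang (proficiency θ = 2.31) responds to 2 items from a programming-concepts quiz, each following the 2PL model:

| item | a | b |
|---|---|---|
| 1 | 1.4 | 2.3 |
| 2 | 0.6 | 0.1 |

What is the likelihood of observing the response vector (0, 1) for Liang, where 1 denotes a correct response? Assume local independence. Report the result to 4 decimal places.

0.3923

P(θ) = 1 / (1 + exp(−a(θ − b)))
P_1 = 1/(1+e^{-0.0140}) = 0.5035
P_2 = 1/(1+e^{-1.3260}) = 0.7902
L = (1−P_1) × P_2 = 0.4965 × 0.7902 = 0.39232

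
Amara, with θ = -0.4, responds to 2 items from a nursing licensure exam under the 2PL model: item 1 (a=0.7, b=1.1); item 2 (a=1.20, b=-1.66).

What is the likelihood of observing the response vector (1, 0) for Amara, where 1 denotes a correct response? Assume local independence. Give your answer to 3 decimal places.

P(θ) = 1 / (1 + exp(−a(θ − b)))
P_1 = 1/(1+e^{1.0500}) = 0.2592
P_2 = 1/(1+e^{-1.5120}) = 0.8194
L = P_1 × (1−P_2) = 0.2592 × 0.1806 = 0.04683

0.047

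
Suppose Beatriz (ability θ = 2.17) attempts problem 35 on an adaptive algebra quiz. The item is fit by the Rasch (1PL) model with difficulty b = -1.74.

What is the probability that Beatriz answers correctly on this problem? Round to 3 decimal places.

P(θ) = 1 / (1 + exp(−(θ − b)))
Exponent: (2.17 − (-1.74)) = 3.9100
1/(1 + e^{-3.9100}) = 0.9804
P = 0.9804

0.980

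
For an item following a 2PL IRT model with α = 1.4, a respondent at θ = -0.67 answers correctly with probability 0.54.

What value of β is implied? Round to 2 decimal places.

-0.78

P(θ) = 1 / (1 + exp(−α(θ − β)))
logit(0.54) = ln(0.54/0.46) = 0.1603
β = θ − logit/(α) = -0.67 − 0.1603/1.4000 = -0.7845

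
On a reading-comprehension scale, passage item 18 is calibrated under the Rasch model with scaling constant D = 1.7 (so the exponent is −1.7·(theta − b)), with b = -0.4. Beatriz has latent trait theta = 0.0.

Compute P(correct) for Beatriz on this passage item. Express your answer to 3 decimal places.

P(theta) = 1 / (1 + exp(−D·(theta − b)))
Exponent: 1.7 × (0.0 − (-0.4)) = 0.6800
1/(1 + e^{-0.6800}) = 0.6637
P = 0.6637

0.664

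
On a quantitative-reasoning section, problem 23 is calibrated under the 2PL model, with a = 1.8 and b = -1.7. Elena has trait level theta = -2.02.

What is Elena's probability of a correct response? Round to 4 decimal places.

P(theta) = 1 / (1 + exp(−a(theta − b)))
Exponent: 1.8 × (-2.02 − (-1.7)) = -0.5760
1/(1 + e^{0.5760}) = 0.3599

0.3599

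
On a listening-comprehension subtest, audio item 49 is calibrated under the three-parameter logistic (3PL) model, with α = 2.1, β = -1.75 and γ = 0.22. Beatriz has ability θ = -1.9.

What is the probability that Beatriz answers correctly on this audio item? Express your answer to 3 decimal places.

0.549

P(θ) = γ + (1 − γ) · 1 / (1 + exp(−α(θ − β)))
Exponent: 2.1 × (-1.9 − (-1.75)) = -0.3150
1/(1 + e^{0.3150}) = 0.4219
P = 0.22 + 0.78 × 0.4219 = 0.5491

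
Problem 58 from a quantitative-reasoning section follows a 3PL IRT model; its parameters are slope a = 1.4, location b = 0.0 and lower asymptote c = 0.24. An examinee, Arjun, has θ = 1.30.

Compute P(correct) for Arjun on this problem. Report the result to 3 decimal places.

0.894

P(θ) = c + (1 − c) · 1 / (1 + exp(−a(θ − b)))
Exponent: 1.4 × (1.30 − 0.0) = 1.8200
1/(1 + e^{-1.8200}) = 0.8606
P = 0.24 + 0.76 × 0.8606 = 0.8940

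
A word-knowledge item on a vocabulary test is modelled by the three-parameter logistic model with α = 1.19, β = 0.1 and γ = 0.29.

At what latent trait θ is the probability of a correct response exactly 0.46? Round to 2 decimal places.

-0.87

P(θ) = γ + (1 − γ) · 1 / (1 + exp(−α(θ − β)))
Remove guessing floor: (0.46 − 0.29)/(1 − 0.29) = 0.2394
logit = ln(0.2394/0.7606) = -1.1558
θ = β + logit/(α) = 0.1 + (-1.1558)/1.1900 = -0.8712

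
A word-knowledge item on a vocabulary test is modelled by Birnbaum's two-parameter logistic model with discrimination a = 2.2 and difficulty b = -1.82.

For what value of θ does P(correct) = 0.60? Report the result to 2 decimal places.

P(θ) = 1 / (1 + exp(−a(θ − b)))
logit = ln(0.6000/0.4000) = 0.4055
θ = b + logit/(a) = -1.82 + 0.4055/2.2000 = -1.6357

-1.64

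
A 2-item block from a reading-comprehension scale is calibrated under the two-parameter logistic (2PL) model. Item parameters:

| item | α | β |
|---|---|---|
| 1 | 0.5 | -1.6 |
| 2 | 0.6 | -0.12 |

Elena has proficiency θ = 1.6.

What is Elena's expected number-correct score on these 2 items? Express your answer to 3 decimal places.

P(θ) = 1 / (1 + exp(−α(θ − β)))
P_1 = 1/(1+e^{-1.6000}) = 0.8320
P_2 = 1/(1+e^{-1.0320}) = 0.7373
E[score] = 0.8320 + 0.7373 = 1.5693

1.569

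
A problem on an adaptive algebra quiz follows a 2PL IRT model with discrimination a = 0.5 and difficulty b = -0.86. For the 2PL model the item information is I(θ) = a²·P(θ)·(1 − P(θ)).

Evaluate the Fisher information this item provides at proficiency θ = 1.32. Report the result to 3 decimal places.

0.047

P = 1/(1+e^{-1.0900}) = 0.7484
P(1−P) = 0.7484 × 0.2516 = 0.1883
I = a² × P(1−P) = 0.5² × 0.1883 = 0.04708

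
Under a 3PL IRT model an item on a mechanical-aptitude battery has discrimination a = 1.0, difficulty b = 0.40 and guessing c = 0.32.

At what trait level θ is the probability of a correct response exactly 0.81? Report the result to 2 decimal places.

P(θ) = c + (1 − c) · 1 / (1 + exp(−a(θ − b)))
Remove guessing floor: (0.81 − 0.32)/(1 − 0.32) = 0.7206
logit = ln(0.7206/0.2794) = 0.9474
θ = b + logit/(a) = 0.40 + 0.9474/1.0000 = 1.3474

1.35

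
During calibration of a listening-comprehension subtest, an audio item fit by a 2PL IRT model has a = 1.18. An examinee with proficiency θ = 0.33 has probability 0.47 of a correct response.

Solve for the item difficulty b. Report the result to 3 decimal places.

P(θ) = 1 / (1 + exp(−a(θ − b)))
logit(0.47) = ln(0.47/0.53) = -0.1201
b = θ − logit/(a) = 0.33 − (-0.1201)/1.1800 = 0.4318

0.432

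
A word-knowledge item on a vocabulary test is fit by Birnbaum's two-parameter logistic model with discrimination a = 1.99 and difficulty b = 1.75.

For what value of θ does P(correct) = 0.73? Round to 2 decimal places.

2.25

P(θ) = 1 / (1 + exp(−a(θ − b)))
logit = ln(0.7300/0.2700) = 0.9946
θ = b + logit/(a) = 1.75 + 0.9946/1.9900 = 2.2498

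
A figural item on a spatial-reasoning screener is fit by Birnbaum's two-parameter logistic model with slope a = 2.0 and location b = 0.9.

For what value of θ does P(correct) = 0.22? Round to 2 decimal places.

0.27

P(θ) = 1 / (1 + exp(−a(θ − b)))
logit = ln(0.2200/0.7800) = -1.2657
θ = b + logit/(a) = 0.9 + (-1.2657)/2.0000 = 0.2672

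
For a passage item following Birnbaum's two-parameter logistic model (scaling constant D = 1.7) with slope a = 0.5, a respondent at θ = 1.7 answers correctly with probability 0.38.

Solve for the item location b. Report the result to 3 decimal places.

P(θ) = 1 / (1 + exp(−D·a(θ − b)))
logit(0.38) = ln(0.38/0.62) = -0.4895
b = θ − logit/(1.7·a) = 1.7 − (-0.4895)/0.8500 = 2.2759

2.276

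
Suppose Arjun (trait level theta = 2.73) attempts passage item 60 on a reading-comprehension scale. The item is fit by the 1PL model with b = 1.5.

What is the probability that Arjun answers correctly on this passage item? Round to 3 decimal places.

P(theta) = 1 / (1 + exp(−(theta − b)))
Exponent: (2.73 − 1.5) = 1.2300
1/(1 + e^{-1.2300}) = 0.7738
P = 0.7738

0.774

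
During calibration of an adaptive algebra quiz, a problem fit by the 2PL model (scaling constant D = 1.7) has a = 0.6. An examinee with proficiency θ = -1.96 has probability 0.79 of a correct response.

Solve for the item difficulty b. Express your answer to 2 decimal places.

P(θ) = 1 / (1 + exp(−D·a(θ − b)))
logit(0.79) = ln(0.79/0.21) = 1.3249
b = θ − logit/(1.7·a) = -1.96 − 1.3249/1.0200 = -3.2589

-3.26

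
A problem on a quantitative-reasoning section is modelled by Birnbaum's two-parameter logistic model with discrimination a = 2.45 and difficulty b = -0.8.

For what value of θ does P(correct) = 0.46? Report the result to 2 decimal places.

P(θ) = 1 / (1 + exp(−a(θ − b)))
logit = ln(0.4600/0.5400) = -0.1603
θ = b + logit/(a) = -0.8 + (-0.1603)/2.4500 = -0.8654

-0.87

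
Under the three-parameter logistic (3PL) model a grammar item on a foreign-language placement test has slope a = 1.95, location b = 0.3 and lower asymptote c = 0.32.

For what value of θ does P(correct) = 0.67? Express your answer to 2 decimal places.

P(θ) = c + (1 − c) · 1 / (1 + exp(−a(θ − b)))
Remove guessing floor: (0.67 − 0.32)/(1 − 0.32) = 0.5147
logit = ln(0.5147/0.4853) = 0.0588
θ = b + logit/(a) = 0.3 + 0.0588/1.9500 = 0.3302

0.33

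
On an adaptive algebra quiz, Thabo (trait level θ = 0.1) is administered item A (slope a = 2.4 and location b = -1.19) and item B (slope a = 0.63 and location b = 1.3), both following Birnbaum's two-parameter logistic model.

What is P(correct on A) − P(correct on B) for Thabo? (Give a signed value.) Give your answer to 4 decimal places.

0.6372

P(θ) = 1 / (1 + exp(−a(θ − b)))
P_A = 0.9567
P_B = 0.3195
P_A − P_B = 0.6372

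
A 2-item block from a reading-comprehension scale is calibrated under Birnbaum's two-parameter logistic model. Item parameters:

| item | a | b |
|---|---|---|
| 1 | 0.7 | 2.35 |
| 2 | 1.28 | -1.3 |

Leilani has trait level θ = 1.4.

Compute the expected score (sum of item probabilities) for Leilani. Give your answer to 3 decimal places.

1.309

P(θ) = 1 / (1 + exp(−a(θ − b)))
P_1 = 1/(1+e^{0.6650}) = 0.3396
P_2 = 1/(1+e^{-3.4560}) = 0.9694
E[score] = 0.3396 + 0.9694 = 1.3090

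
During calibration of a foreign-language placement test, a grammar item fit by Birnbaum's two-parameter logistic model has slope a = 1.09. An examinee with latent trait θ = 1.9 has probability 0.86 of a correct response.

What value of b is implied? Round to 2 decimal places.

P(θ) = 1 / (1 + exp(−a(θ − b)))
logit(0.86) = ln(0.86/0.14) = 1.8153
b = θ − logit/(a) = 1.9 − 1.8153/1.0900 = 0.2346

0.23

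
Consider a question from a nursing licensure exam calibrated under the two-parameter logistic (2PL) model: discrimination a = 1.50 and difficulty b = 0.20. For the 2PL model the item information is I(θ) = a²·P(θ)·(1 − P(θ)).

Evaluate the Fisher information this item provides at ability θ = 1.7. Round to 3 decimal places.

P = 1/(1+e^{-2.2500}) = 0.9047
P(1−P) = 0.9047 × 0.0953 = 0.0863
I = a² × P(1−P) = 1.50² × 0.0863 = 0.19408

0.194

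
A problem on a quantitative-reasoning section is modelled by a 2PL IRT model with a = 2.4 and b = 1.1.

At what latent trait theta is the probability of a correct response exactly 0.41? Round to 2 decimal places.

P(theta) = 1 / (1 + exp(−a(theta − b)))
logit = ln(0.4100/0.5900) = -0.3640
theta = b + logit/(a) = 1.1 + (-0.3640)/2.4000 = 0.9483

0.95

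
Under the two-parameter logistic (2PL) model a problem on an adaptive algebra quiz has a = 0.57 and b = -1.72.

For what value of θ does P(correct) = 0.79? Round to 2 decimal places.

P(θ) = 1 / (1 + exp(−a(θ − b)))
logit = ln(0.7900/0.2100) = 1.3249
θ = b + logit/(a) = -1.72 + 1.3249/0.5700 = 0.6044

0.60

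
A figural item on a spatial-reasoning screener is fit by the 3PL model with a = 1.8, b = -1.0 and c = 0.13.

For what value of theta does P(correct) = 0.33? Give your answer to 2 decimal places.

-1.67

P(theta) = c + (1 − c) · 1 / (1 + exp(−a(theta − b)))
Remove guessing floor: (0.33 − 0.13)/(1 − 0.13) = 0.2299
logit = ln(0.2299/0.7701) = -1.2090
theta = b + logit/(a) = -1.0 + (-1.2090)/1.8000 = -1.6716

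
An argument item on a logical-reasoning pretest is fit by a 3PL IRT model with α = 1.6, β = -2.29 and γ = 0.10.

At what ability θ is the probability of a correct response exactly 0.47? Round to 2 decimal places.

-2.51

P(θ) = γ + (1 − γ) · 1 / (1 + exp(−α(θ − β)))
Remove guessing floor: (0.47 − 0.10)/(1 − 0.10) = 0.4111
logit = ln(0.4111/0.5889) = -0.3594
θ = β + logit/(α) = -2.29 + (-0.3594)/1.6000 = -2.5146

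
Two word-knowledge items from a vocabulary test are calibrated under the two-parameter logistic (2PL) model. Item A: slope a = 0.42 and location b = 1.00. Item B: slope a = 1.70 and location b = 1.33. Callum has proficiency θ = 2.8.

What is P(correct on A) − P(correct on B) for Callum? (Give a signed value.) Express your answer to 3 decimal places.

P(θ) = 1 / (1 + exp(−a(θ − b)))
P_A = 0.6805
P_B = 0.9241
P_A − P_B = -0.2436

-0.244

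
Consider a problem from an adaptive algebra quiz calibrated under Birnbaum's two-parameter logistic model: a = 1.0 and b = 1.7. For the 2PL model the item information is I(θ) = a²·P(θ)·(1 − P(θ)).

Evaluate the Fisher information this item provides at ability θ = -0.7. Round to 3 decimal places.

0.076

P = 1/(1+e^{2.4000}) = 0.0832
P(1−P) = 0.0832 × 0.9168 = 0.0763
I = a² × P(1−P) = 1.0² × 0.0763 = 0.07625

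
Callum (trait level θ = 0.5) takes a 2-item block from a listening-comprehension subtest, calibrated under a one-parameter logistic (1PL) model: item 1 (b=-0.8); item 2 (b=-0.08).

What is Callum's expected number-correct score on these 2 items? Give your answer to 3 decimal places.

1.427

P(θ) = 1 / (1 + exp(−(θ − b)))
P_1 = 1/(1+e^{-1.3000}) = 0.7858
P_2 = 1/(1+e^{-0.5800}) = 0.6411
E[score] = 0.7858 + 0.6411 = 1.4269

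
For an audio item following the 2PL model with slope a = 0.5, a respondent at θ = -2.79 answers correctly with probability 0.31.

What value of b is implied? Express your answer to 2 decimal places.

-1.19

P(θ) = 1 / (1 + exp(−a(θ − b)))
logit(0.31) = ln(0.31/0.69) = -0.8001
b = θ − logit/(a) = -2.79 − (-0.8001)/0.5000 = -1.1898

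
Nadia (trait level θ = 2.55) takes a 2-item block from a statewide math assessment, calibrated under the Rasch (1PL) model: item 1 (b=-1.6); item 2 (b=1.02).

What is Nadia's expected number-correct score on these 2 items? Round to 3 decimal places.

P(θ) = 1 / (1 + exp(−(θ − b)))
P_1 = 1/(1+e^{-4.1500}) = 0.9845
P_2 = 1/(1+e^{-1.5300}) = 0.8220
E[score] = 0.9845 + 0.8220 = 1.8065

1.806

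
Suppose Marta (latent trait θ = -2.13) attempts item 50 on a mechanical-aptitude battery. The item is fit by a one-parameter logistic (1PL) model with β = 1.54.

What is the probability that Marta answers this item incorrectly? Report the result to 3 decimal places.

0.975

P(θ) = 1 / (1 + exp(−(θ − β)))
Exponent: (-2.13 − 1.54) = -3.6700
1/(1 + e^{3.6700}) = 0.0248
P = 0.0248
P(incorrect) = 1 − 0.0248 = 0.9752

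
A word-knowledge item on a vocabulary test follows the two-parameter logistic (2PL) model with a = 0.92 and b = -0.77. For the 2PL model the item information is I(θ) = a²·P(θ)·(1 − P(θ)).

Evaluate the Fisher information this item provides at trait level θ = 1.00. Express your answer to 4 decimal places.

0.1161

P = 1/(1+e^{-1.6284}) = 0.8360
P(1−P) = 0.8360 × 0.1640 = 0.1371
I = a² × P(1−P) = 0.92² × 0.1371 = 0.11607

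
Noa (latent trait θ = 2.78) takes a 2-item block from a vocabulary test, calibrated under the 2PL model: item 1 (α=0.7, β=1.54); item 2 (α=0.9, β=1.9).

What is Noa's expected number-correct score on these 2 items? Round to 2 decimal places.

P(θ) = 1 / (1 + exp(−α(θ − β)))
P_1 = 1/(1+e^{-0.8680}) = 0.7043
P_2 = 1/(1+e^{-0.7920}) = 0.6883
E[score] = 0.7043 + 0.6883 = 1.3926

1.39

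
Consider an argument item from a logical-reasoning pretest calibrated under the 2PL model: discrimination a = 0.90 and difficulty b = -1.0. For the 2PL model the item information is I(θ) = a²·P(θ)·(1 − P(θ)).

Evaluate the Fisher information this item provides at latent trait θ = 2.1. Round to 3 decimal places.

0.044

P = 1/(1+e^{-2.7900}) = 0.9421
P(1−P) = 0.9421 × 0.0579 = 0.0545
I = a² × P(1−P) = 0.90² × 0.0545 = 0.04416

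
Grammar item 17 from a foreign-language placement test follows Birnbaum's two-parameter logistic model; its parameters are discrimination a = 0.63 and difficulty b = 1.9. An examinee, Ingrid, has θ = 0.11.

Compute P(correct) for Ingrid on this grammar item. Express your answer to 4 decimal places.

0.2446

P(θ) = 1 / (1 + exp(−a(θ − b)))
Exponent: 0.63 × (0.11 − 1.9) = -1.1277
1/(1 + e^{1.1277}) = 0.2446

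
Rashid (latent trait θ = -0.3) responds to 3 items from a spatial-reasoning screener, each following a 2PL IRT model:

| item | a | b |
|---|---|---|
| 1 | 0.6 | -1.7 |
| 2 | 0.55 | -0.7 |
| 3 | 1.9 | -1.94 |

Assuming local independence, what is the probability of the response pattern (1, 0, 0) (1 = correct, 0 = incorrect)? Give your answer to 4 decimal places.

P(θ) = 1 / (1 + exp(−a(θ − b)))
P_1 = 1/(1+e^{-0.8400}) = 0.6985
P_2 = 1/(1+e^{-0.2200}) = 0.5548
P_3 = 1/(1+e^{-3.1160}) = 0.9575
L = P_1 × (1−P_2) × (1−P_3) = 0.6985 × 0.4452 × 0.0425 = 0.01320

0.0132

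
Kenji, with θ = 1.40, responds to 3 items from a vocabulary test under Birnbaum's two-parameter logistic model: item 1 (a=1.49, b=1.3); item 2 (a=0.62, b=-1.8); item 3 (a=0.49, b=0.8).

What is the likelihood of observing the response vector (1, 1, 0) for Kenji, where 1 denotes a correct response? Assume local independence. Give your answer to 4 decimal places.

0.2017

P(θ) = 1 / (1 + exp(−a(θ − b)))
P_1 = 1/(1+e^{-0.1490}) = 0.5372
P_2 = 1/(1+e^{-1.9840}) = 0.8791
P_3 = 1/(1+e^{-0.2940}) = 0.5730
L = P_1 × P_2 × (1−P_3) = 0.5372 × 0.8791 × 0.4270 = 0.20166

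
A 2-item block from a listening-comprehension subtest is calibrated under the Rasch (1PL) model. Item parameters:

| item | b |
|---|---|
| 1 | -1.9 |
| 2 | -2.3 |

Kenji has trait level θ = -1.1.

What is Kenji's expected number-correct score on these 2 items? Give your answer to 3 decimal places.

P(θ) = 1 / (1 + exp(−(θ − b)))
P_1 = 1/(1+e^{-0.8000}) = 0.6900
P_2 = 1/(1+e^{-1.2000}) = 0.7685
E[score] = 0.6900 + 0.7685 = 1.4585

1.458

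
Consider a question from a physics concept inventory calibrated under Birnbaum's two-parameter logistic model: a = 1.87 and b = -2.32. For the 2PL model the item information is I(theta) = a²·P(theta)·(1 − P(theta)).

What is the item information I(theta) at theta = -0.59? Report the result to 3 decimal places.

0.127

P = 1/(1+e^{-3.2351}) = 0.9621
P(1−P) = 0.9621 × 0.0379 = 0.0364
I = a² × P(1−P) = 1.87² × 0.0364 = 0.12740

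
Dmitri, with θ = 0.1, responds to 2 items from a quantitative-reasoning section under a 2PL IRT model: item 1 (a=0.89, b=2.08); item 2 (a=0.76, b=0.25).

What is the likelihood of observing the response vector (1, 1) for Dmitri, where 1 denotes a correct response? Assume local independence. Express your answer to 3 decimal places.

P(θ) = 1 / (1 + exp(−a(θ − b)))
P_1 = 1/(1+e^{1.7622}) = 0.1465
P_2 = 1/(1+e^{0.1140}) = 0.4715
L = P_1 × P_2 = 0.1465 × 0.4715 = 0.06909

0.069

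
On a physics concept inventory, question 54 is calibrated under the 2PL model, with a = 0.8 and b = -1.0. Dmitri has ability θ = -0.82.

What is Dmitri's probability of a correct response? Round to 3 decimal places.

0.536

P(θ) = 1 / (1 + exp(−a(θ − b)))
Exponent: 0.8 × (-0.82 − (-1.0)) = 0.1440
1/(1 + e^{-0.1440}) = 0.5359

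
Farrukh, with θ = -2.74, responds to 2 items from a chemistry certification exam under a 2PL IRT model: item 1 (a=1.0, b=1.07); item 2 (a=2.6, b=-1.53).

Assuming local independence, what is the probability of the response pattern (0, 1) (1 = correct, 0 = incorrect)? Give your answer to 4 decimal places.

0.0404

P(θ) = 1 / (1 + exp(−a(θ − b)))
P_1 = 1/(1+e^{3.8100}) = 0.0217
P_2 = 1/(1+e^{3.1460}) = 0.0412
L = (1−P_1) × P_2 = 0.9783 × 0.0412 = 0.04036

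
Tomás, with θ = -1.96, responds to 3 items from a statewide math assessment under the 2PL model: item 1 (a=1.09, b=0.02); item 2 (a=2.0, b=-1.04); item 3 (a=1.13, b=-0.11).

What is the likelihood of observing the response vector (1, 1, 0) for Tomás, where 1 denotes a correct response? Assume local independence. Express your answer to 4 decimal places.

0.0126

P(θ) = 1 / (1 + exp(−a(θ − b)))
P_1 = 1/(1+e^{2.1582}) = 0.1036
P_2 = 1/(1+e^{1.8400}) = 0.1371
P_3 = 1/(1+e^{2.0905}) = 0.1100
L = P_1 × P_2 × (1−P_3) = 0.1036 × 0.1371 × 0.8900 = 0.01263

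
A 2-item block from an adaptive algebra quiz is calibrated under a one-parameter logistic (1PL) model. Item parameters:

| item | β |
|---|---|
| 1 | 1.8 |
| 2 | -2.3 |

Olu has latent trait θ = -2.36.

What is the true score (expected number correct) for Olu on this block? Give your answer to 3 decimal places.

P(θ) = 1 / (1 + exp(−(θ − β)))
P_1 = 1/(1+e^{4.1600}) = 0.0154
P_2 = 1/(1+e^{0.0600}) = 0.4850
E[score] = 0.0154 + 0.4850 = 0.5004

0.500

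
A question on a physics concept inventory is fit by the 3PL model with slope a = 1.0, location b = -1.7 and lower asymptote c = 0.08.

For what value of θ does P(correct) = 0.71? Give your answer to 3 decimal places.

-0.924

P(θ) = c + (1 − c) · 1 / (1 + exp(−a(θ − b)))
Remove guessing floor: (0.71 − 0.08)/(1 − 0.08) = 0.6848
logit = ln(0.6848/0.3152) = 0.7758
θ = b + logit/(a) = -1.7 + 0.7758/1.0000 = -0.9242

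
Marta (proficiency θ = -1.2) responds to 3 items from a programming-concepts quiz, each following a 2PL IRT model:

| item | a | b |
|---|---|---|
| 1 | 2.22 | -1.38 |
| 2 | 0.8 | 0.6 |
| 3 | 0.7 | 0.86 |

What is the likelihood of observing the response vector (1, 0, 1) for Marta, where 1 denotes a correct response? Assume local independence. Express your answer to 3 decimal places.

P(θ) = 1 / (1 + exp(−a(θ − b)))
P_1 = 1/(1+e^{-0.3996}) = 0.5986
P_2 = 1/(1+e^{1.4400}) = 0.1915
P_3 = 1/(1+e^{1.4420}) = 0.1912
L = P_1 × (1−P_2) × P_3 = 0.5986 × 0.8085 × 0.1912 = 0.09255

0.093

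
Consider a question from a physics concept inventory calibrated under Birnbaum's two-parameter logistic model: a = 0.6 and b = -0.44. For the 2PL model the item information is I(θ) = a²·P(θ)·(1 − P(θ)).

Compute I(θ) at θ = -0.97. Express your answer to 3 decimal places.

P = 1/(1+e^{0.3180}) = 0.4212
P(1−P) = 0.4212 × 0.5788 = 0.2438
I = a² × P(1−P) = 0.6² × 0.2438 = 0.08776

0.088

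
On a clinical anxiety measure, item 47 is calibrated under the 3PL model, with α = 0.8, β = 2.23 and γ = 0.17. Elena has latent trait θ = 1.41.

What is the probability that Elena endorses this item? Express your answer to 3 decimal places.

P(θ) = γ + (1 − γ) · 1 / (1 + exp(−α(θ − β)))
Exponent: 0.8 × (1.41 − 2.23) = -0.6560
1/(1 + e^{0.6560}) = 0.3416
P = 0.17 + 0.83 × 0.3416 = 0.4536

0.454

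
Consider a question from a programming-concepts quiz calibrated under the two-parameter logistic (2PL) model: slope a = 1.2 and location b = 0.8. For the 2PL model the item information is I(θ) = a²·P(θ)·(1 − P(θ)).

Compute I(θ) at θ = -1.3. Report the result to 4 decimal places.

P = 1/(1+e^{2.5200}) = 0.0745
P(1−P) = 0.0745 × 0.9255 = 0.0689
I = a² × P(1−P) = 1.2² × 0.0689 = 0.09925

0.0992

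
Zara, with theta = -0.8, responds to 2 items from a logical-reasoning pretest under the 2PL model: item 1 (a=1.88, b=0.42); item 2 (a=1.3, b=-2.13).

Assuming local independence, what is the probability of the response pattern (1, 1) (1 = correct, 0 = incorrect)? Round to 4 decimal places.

0.0778

P(theta) = 1 / (1 + exp(−a(theta − b)))
P_1 = 1/(1+e^{2.2936}) = 0.0917
P_2 = 1/(1+e^{-1.7290}) = 0.8493
L = P_1 × P_2 = 0.0917 × 0.8493 = 0.07784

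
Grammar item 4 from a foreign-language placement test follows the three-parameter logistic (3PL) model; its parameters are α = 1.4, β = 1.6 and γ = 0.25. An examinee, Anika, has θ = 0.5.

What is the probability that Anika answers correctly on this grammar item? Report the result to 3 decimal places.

P(θ) = γ + (1 − γ) · 1 / (1 + exp(−α(θ − β)))
Exponent: 1.4 × (0.5 − 1.6) = -1.5400
1/(1 + e^{1.5400}) = 0.1765
P = 0.25 + 0.75 × 0.1765 = 0.3824

0.382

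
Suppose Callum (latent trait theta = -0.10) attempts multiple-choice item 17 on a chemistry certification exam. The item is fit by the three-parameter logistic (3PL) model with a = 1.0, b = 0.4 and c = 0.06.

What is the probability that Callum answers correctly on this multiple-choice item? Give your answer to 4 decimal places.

P(theta) = c + (1 − c) · 1 / (1 + exp(−a(theta − b)))
Exponent: 1.0 × (-0.10 − 0.4) = -0.5000
1/(1 + e^{0.5000}) = 0.3775
P = 0.06 + 0.94 × 0.3775 = 0.4149

0.4149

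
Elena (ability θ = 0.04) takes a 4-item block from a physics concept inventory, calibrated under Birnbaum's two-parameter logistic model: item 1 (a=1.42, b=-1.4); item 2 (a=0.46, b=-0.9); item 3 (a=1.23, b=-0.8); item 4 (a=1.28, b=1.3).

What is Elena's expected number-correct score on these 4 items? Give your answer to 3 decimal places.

2.396

P(θ) = 1 / (1 + exp(−a(θ − b)))
P_1 = 1/(1+e^{-2.0448}) = 0.8854
P_2 = 1/(1+e^{-0.4324}) = 0.6064
P_3 = 1/(1+e^{-1.0332}) = 0.7375
P_4 = 1/(1+e^{1.6128}) = 0.1662
E[score] = 0.8854 + 0.6064 + 0.7375 + 0.1662 = 2.3956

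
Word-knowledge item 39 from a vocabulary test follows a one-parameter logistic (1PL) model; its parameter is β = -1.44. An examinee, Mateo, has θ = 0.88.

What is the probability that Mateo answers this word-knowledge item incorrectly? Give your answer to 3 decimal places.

0.089

P(θ) = 1 / (1 + exp(−(θ − β)))
Exponent: (0.88 − (-1.44)) = 2.3200
1/(1 + e^{-2.3200}) = 0.9105
P = 0.9105
P(incorrect) = 1 − 0.9105 = 0.0895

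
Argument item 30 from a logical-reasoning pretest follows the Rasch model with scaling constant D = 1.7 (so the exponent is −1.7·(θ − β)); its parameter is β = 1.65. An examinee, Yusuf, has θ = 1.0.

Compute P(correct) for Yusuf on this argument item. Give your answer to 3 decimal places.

0.249

P(θ) = 1 / (1 + exp(−D·(θ − β)))
Exponent: 1.7 × (1.0 − 1.65) = -1.1050
1/(1 + e^{1.1050}) = 0.2488
P = 0.2488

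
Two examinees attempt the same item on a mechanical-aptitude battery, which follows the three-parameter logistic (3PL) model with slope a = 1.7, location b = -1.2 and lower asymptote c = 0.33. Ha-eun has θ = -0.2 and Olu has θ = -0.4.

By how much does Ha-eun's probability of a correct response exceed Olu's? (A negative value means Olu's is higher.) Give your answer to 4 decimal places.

0.0333

P(θ) = c + (1 − c) · 1 / (1 + exp(−a(θ − b)))
P(Ha-eun) = 0.8965  [exponent 1.7000]
P(Olu) = 0.8632  [exponent 1.3600]
Difference = 0.8965 − 0.8632 = 0.0333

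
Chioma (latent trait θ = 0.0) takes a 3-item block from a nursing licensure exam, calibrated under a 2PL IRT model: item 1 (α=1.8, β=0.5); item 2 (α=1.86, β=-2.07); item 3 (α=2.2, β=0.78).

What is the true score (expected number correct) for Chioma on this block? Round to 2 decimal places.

1.42

P(θ) = 1 / (1 + exp(−α(θ − β)))
P_1 = 1/(1+e^{0.9000}) = 0.2891
P_2 = 1/(1+e^{-3.8502}) = 0.9792
P_3 = 1/(1+e^{1.7160}) = 0.1524
E[score] = 0.2891 + 0.9792 + 0.1524 = 1.4206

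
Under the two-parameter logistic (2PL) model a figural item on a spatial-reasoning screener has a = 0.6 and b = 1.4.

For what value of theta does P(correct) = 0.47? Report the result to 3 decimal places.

P(theta) = 1 / (1 + exp(−a(theta − b)))
logit = ln(0.4700/0.5300) = -0.1201
theta = b + logit/(a) = 1.4 + (-0.1201)/0.6000 = 1.1998

1.200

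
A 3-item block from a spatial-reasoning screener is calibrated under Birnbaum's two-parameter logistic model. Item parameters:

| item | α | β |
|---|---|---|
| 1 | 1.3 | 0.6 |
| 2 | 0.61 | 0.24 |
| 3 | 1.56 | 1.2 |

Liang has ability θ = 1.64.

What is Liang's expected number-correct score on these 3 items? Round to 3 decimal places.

2.161

P(θ) = 1 / (1 + exp(−α(θ − β)))
P_1 = 1/(1+e^{-1.3520}) = 0.7945
P_2 = 1/(1+e^{-0.8540}) = 0.7014
P_3 = 1/(1+e^{-0.6864}) = 0.6652
E[score] = 0.7945 + 0.7014 + 0.6652 = 2.1610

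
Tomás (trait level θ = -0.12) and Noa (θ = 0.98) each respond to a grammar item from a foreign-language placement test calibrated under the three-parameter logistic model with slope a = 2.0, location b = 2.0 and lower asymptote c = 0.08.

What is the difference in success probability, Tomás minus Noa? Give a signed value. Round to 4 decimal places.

-0.0928

P(θ) = c + (1 − c) · 1 / (1 + exp(−a(θ − b)))
P(Tomás) = 0.0931  [exponent -4.2400]
P(Noa) = 0.1859  [exponent -2.0400]
Difference = 0.0931 − 0.1859 = -0.0928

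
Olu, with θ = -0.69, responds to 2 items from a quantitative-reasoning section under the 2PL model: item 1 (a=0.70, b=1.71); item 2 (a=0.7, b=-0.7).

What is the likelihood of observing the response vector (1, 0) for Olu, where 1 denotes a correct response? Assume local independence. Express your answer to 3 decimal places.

P(θ) = 1 / (1 + exp(−a(θ − b)))
P_1 = 1/(1+e^{1.6800}) = 0.1571
P_2 = 1/(1+e^{-0.0070}) = 0.5017
L = P_1 × (1−P_2) = 0.1571 × 0.4983 = 0.07827

0.078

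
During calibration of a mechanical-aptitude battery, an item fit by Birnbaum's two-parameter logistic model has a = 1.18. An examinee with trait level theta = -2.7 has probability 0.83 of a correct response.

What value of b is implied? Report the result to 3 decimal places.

-4.044

P(theta) = 1 / (1 + exp(−a(theta − b)))
logit(0.83) = ln(0.83/0.17) = 1.5856
b = theta − logit/(a) = -2.7 − 1.5856/1.1800 = -4.0438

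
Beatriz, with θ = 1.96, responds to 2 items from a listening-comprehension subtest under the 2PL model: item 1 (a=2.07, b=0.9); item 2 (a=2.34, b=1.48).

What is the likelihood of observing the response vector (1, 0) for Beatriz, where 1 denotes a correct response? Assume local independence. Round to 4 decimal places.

0.2208

P(θ) = 1 / (1 + exp(−a(θ − b)))
P_1 = 1/(1+e^{-2.1942}) = 0.8997
P_2 = 1/(1+e^{-1.1232}) = 0.7546
L = P_1 × (1−P_2) = 0.8997 × 0.2454 = 0.22081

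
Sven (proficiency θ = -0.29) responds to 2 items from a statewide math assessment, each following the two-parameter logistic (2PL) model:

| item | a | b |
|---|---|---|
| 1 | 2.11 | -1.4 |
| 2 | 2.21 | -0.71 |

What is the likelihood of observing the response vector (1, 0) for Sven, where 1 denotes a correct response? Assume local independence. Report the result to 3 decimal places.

P(θ) = 1 / (1 + exp(−a(θ − b)))
P_1 = 1/(1+e^{-2.3421}) = 0.9123
P_2 = 1/(1+e^{-0.9282}) = 0.7167
L = P_1 × (1−P_2) = 0.9123 × 0.2833 = 0.25845

0.258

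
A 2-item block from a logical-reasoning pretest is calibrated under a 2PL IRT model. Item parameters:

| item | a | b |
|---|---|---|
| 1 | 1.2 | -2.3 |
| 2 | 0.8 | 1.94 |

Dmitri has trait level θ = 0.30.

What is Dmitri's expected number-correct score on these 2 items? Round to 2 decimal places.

P(θ) = 1 / (1 + exp(−a(θ − b)))
P_1 = 1/(1+e^{-3.1200}) = 0.9577
P_2 = 1/(1+e^{1.3120}) = 0.2122
E[score] = 0.9577 + 0.2122 = 1.1699

1.17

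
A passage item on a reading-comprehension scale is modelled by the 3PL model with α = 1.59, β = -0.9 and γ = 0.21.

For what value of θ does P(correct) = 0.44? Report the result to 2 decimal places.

-1.46

P(θ) = γ + (1 − γ) · 1 / (1 + exp(−α(θ − β)))
Remove guessing floor: (0.44 − 0.21)/(1 − 0.21) = 0.2911
logit = ln(0.2911/0.7089) = -0.8899
θ = β + logit/(α) = -0.9 + (-0.8899)/1.5900 = -1.4597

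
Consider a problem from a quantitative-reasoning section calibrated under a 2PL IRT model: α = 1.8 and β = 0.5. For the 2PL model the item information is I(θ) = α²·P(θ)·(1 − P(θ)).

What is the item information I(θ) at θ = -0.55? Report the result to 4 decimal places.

P = 1/(1+e^{1.8900}) = 0.1312
P(1−P) = 0.1312 × 0.8688 = 0.1140
I = α² × P(1−P) = 1.8² × 0.1140 = 0.36942

0.3694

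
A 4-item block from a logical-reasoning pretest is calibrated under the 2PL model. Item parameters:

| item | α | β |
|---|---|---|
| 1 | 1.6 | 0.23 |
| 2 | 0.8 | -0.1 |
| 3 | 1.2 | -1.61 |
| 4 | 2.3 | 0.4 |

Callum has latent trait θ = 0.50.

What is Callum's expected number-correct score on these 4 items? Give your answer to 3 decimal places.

P(θ) = 1 / (1 + exp(−α(θ − β)))
P_1 = 1/(1+e^{-0.4320}) = 0.6064
P_2 = 1/(1+e^{-0.4800}) = 0.6177
P_3 = 1/(1+e^{-2.5320}) = 0.9264
P_4 = 1/(1+e^{-0.2300}) = 0.5572
E[score] = 0.6064 + 0.6177 + 0.9264 + 0.5572 = 2.7077

2.708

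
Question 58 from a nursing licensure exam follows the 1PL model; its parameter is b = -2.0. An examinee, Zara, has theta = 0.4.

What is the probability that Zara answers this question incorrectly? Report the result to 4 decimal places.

P(theta) = 1 / (1 + exp(−(theta − b)))
Exponent: (0.4 − (-2.0)) = 2.4000
1/(1 + e^{-2.4000}) = 0.9168
P = 0.9168
P(incorrect) = 1 − 0.9168 = 0.0832

0.0832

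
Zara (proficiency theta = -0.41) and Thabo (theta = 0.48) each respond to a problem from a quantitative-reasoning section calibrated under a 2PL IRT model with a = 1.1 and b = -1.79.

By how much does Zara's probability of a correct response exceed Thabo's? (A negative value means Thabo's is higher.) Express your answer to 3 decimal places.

-0.104

P(theta) = 1 / (1 + exp(−a(theta − b)))
P(Zara) = 0.8202  [exponent 1.5180]
P(Thabo) = 0.9239  [exponent 2.4970]
Difference = 0.8202 − 0.9239 = -0.1037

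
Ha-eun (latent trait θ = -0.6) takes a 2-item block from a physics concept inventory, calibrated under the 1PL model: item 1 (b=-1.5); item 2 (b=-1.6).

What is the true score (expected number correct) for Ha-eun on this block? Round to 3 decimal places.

1.442

P(θ) = 1 / (1 + exp(−(θ − b)))
P_1 = 1/(1+e^{-0.9000}) = 0.7109
P_2 = 1/(1+e^{-1.0000}) = 0.7311
E[score] = 0.7109 + 0.7311 = 1.4420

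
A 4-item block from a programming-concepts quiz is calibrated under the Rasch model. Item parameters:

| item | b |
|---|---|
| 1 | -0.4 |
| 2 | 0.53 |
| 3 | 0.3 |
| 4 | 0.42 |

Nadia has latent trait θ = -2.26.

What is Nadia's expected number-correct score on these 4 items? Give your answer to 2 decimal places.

P(θ) = 1 / (1 + exp(−(θ − b)))
P_1 = 1/(1+e^{1.8600}) = 0.1347
P_2 = 1/(1+e^{2.7900}) = 0.0579
P_3 = 1/(1+e^{2.5600}) = 0.0718
P_4 = 1/(1+e^{2.6800}) = 0.0642
E[score] = 0.1347 + 0.0579 + 0.0718 + 0.0642 = 0.3285

0.33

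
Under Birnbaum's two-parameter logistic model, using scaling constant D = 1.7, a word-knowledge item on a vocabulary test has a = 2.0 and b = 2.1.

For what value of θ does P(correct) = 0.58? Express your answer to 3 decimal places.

2.195

P(θ) = 1 / (1 + exp(−D·a(θ − b)))
logit = ln(0.5800/0.4200) = 0.3228
θ = b + logit/(1.7·a) = 2.1 + 0.3228/3.4000 = 2.1949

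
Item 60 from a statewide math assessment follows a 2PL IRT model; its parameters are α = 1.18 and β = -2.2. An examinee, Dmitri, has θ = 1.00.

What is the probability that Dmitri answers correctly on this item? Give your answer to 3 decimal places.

0.978

P(θ) = 1 / (1 + exp(−α(θ − β)))
Exponent: 1.18 × (1.00 − (-2.2)) = 3.7760
1/(1 + e^{-3.7760}) = 0.9776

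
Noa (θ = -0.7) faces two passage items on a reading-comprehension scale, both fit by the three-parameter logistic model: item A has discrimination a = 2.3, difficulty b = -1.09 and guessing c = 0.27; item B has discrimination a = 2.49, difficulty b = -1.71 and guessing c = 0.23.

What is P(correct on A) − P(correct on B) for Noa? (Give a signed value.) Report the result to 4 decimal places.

-0.1538

P(θ) = c + (1 − c) · 1 / (1 + exp(−a(θ − b)))
P_A = 0.7885
P_B = 0.9424
P_A − P_B = -0.1538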